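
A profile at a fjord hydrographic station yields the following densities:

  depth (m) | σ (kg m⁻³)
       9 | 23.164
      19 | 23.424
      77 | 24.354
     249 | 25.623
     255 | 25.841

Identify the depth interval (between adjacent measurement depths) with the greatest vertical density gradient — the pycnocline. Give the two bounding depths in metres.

249–255 m

Compute the density gradient over each adjacent pair:
  9–19 m: Δρ/Δz = 0.260/10 = 0.026 kg m⁻⁴
  19–77 m: Δρ/Δz = 0.930/58 = 0.016 kg m⁻⁴
  77–249 m: Δρ/Δz = 1.269/172 = 7.4 × 10⁻³ kg m⁻⁴
  249–255 m: Δρ/Δz = 0.218/6 = 0.036 kg m⁻⁴
The largest gradient is in the 249–255 m interval — the pycnocline.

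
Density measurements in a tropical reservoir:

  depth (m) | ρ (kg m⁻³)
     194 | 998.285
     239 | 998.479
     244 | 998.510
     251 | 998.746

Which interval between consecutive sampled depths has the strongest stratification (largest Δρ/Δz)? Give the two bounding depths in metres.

244–251 m

Compute the density gradient over each adjacent pair:
  194–239 m: Δρ/Δz = 0.194/45 = 4.3 × 10⁻³ kg m⁻⁴
  239–244 m: Δρ/Δz = 0.031/5 = 6.2 × 10⁻³ kg m⁻⁴
  244–251 m: Δρ/Δz = 0.236/7 = 0.034 kg m⁻⁴
The largest gradient is in the 244–251 m interval — the pycnocline.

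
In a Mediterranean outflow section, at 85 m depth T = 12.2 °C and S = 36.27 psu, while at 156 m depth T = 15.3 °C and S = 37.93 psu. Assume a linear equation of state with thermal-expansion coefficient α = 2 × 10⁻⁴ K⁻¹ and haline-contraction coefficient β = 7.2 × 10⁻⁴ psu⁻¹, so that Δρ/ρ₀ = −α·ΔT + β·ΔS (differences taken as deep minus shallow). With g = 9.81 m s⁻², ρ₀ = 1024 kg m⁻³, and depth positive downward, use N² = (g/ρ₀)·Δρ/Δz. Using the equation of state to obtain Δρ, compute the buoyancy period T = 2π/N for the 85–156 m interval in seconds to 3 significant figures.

ΔT = +3.1 K, ΔS = +1.66 psu (deep − shallow).
Δρ/ρ₀ = −αΔT + βΔS = -6.20 × 10⁻⁴ + 1.1952 × 10⁻³ = 5.752 × 10⁻⁴, so Δρ ≈ 0.5890 kg m⁻³.
N² = (g/ρ₀)·Δρ/Δz = g·(Δρ/ρ₀)/Δz = 9.81 × 5.752 × 10⁻⁴ / 71 = 7.9475 × 10⁻⁵ s⁻².
N = √(7.9475 × 10⁻⁵) = 8.9149 × 10⁻³ rad s⁻¹ → T = 2π/N = 704.80 s ≈ 705 s.

705 s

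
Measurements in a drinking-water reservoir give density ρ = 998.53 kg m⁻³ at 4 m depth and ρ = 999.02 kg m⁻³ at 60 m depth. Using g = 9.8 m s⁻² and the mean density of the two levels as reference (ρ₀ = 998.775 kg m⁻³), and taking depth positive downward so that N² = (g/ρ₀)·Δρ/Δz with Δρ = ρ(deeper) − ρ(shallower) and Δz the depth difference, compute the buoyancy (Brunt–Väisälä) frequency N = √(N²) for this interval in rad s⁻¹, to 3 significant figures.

9.27 × 10⁻³ rad s⁻¹

Δρ = 999.02 − 998.53 = 0.49 kg m⁻³ over Δz = 60 − 4 = 56 m.
N² = (9.8/998.775) × (0.49/56) = 8.5855 × 10⁻⁵ s⁻².
N = √(8.5855 × 10⁻⁵) = 9.2658 × 10⁻³ rad s⁻¹ ≈ 9.27 × 10⁻³ rad s⁻¹.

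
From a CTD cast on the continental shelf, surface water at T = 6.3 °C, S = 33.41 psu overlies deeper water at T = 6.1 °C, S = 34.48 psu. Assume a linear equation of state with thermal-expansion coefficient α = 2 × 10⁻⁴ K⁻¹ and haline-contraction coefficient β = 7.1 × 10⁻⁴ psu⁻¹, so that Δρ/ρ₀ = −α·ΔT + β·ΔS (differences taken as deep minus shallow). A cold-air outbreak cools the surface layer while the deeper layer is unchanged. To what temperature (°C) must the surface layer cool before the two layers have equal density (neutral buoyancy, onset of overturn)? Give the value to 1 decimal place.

Neutral buoyancy requires Δρ = 0, i.e. −α(T_deep − T_surf′) + β(S_deep − S_surf) = 0.
T_surf′ = T_deep − (β/α)·ΔS = 6.1 − (7.1 × 10⁻⁴/2 × 10⁻⁴)·(+1.07) = 2.301 °C.
Cooling required: 6.3 − (2.301) = 3.999 °C.

2.3 °C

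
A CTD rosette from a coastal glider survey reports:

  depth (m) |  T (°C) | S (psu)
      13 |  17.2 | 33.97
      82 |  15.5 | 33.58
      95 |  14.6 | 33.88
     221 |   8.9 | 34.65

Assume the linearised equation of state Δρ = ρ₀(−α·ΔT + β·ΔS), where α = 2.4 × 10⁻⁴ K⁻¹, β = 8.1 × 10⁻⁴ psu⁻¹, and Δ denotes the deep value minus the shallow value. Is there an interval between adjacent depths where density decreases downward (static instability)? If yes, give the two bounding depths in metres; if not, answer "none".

Evaluate Δρ/ρ₀ = −αΔT + βΔS across each adjacent pair:
  13–82 m: −αΔT+βΔS = −(2.4 × 10⁻⁴)(-1.7)+(8.1 × 10⁻⁴)(-0.39) = 9.2 × 10⁻⁵ → stable
  82–95 m: −αΔT+βΔS = −(2.4 × 10⁻⁴)(-0.9)+(8.1 × 10⁻⁴)(+0.30) = 4.6 × 10⁻⁴ → stable
  95–221 m: −αΔT+βΔS = −(2.4 × 10⁻⁴)(-5.7)+(8.1 × 10⁻⁴)(+0.77) = 2.0 × 10⁻³ → stable
Every interval has Δρ > 0: the column is stably stratified throughout.

none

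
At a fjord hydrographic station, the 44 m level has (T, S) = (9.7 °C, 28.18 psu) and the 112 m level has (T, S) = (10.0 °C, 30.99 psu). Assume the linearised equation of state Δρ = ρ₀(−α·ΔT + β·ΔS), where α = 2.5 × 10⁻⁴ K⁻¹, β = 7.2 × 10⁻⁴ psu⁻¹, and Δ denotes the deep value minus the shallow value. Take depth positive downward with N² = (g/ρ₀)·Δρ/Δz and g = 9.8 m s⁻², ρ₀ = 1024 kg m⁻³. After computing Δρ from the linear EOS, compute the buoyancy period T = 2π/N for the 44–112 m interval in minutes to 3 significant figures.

ΔT = +0.3 K, ΔS = +2.81 psu (deep − shallow).
Δρ/ρ₀ = −αΔT + βΔS = -7.50 × 10⁻⁵ + 2.0232 × 10⁻³ = 1.9482 × 10⁻³, so Δρ ≈ 1.995 kg m⁻³.
N² = (g/ρ₀)·Δρ/Δz = g·(Δρ/ρ₀)/Δz = 9.8 × 1.9482 × 10⁻³ / 68 = 2.8077 × 10⁻⁴ s⁻².
N = √(2.8077 × 10⁻⁴) = 0.016756 rad s⁻¹ → T = 2π/N = 374.98 s = 6.2497 min ≈ 6.25 min.

6.25 min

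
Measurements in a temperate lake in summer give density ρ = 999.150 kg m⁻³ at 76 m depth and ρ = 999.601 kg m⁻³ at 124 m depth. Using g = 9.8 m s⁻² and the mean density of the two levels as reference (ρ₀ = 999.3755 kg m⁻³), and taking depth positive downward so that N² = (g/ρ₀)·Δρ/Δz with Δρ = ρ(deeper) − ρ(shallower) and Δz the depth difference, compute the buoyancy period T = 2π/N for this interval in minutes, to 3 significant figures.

Δρ = 999.601 − 999.150 = 0.451 kg m⁻³ over Δz = 124 − 76 = 48 m.
N² = (9.8/999.3755) × (0.451/48) = 9.2137 × 10⁻⁵ s⁻².
N = √(9.2137 × 10⁻⁵) = 9.5988 × 10⁻³ rad s⁻¹, so T = 2π/N = 654.58 s = 10.910 min ≈ 10.9 min.

10.9 min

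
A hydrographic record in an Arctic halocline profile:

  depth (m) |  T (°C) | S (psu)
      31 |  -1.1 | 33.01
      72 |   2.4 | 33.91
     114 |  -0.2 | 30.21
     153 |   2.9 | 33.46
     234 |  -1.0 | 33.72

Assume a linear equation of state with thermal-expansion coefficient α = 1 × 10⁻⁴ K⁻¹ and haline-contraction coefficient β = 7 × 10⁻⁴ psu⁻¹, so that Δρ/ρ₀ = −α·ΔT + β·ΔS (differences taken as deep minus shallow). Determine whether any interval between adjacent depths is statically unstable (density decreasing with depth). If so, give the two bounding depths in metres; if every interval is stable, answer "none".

Evaluate Δρ/ρ₀ = −αΔT + βΔS across each adjacent pair:
  31–72 m: −αΔT+βΔS = −(1 × 10⁻⁴)(+3.5)+(7 × 10⁻⁴)(+0.90) = 2.8 × 10⁻⁴ → stable
  72–114 m: −αΔT+βΔS = −(1 × 10⁻⁴)(-2.6)+(7 × 10⁻⁴)(-3.70) = -2.3 × 10⁻³ → UNSTABLE
  114–153 m: −αΔT+βΔS = −(1 × 10⁻⁴)(+3.1)+(7 × 10⁻⁴)(+3.25) = 2.0 × 10⁻³ → stable
  153–234 m: −αΔT+βΔS = −(1 × 10⁻⁴)(-3.9)+(7 × 10⁻⁴)(+0.26) = 5.7 × 10⁻⁴ → stable
The 72–114 m interval has Δρ < 0: lighter water underlies denser water.

72–114 m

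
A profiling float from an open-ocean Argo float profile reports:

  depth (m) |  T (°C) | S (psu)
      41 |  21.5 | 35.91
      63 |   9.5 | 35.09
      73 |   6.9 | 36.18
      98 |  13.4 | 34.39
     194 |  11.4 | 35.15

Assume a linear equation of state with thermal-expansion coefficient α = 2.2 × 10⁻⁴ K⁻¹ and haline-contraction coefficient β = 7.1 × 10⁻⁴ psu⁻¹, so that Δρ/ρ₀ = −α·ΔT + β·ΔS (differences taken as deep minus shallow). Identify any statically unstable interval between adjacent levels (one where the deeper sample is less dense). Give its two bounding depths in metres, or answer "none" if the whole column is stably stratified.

73–98 m

Evaluate Δρ/ρ₀ = −αΔT + βΔS across each adjacent pair:
  41–63 m: −αΔT+βΔS = −(2.2 × 10⁻⁴)(-12.0)+(7.1 × 10⁻⁴)(-0.82) = 2.1 × 10⁻³ → stable
  63–73 m: −αΔT+βΔS = −(2.2 × 10⁻⁴)(-2.6)+(7.1 × 10⁻⁴)(+1.09) = 1.3 × 10⁻³ → stable
  73–98 m: −αΔT+βΔS = −(2.2 × 10⁻⁴)(+6.5)+(7.1 × 10⁻⁴)(-1.79) = -2.7 × 10⁻³ → UNSTABLE
  98–194 m: −αΔT+βΔS = −(2.2 × 10⁻⁴)(-2.0)+(7.1 × 10⁻⁴)(+0.76) = 9.8 × 10⁻⁴ → stable
The 73–98 m interval has Δρ < 0: lighter water underlies denser water.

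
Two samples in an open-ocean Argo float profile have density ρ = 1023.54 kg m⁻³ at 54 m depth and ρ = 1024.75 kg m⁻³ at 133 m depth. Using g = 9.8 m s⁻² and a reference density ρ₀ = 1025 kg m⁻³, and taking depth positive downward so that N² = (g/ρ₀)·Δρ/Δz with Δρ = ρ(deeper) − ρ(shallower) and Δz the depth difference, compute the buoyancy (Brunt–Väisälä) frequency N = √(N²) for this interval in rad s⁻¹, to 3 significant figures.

0.0121 rad s⁻¹

Δρ = 1024.75 − 1023.54 = 1.21 kg m⁻³ over Δz = 133 − 54 = 79 m.
N² = (9.8/1025) × (1.21/79) = 1.4644 × 10⁻⁴ s⁻².
N = √(1.4644 × 10⁻⁴) = 0.012101 rad s⁻¹ ≈ 0.0121 rad s⁻¹.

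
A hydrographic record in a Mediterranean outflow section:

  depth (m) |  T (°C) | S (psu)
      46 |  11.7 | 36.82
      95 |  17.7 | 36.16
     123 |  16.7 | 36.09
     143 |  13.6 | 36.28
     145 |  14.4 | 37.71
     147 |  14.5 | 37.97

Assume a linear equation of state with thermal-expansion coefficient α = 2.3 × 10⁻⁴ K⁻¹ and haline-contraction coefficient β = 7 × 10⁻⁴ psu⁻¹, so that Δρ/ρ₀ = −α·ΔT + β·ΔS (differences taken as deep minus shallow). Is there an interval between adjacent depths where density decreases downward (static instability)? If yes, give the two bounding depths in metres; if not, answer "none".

Evaluate Δρ/ρ₀ = −αΔT + βΔS across each adjacent pair:
  46–95 m: −αΔT+βΔS = −(2.3 × 10⁻⁴)(+6.0)+(7 × 10⁻⁴)(-0.66) = -1.8 × 10⁻³ → UNSTABLE
  95–123 m: −αΔT+βΔS = −(2.3 × 10⁻⁴)(-1.0)+(7 × 10⁻⁴)(-0.07) = 1.8 × 10⁻⁴ → stable
  123–143 m: −αΔT+βΔS = −(2.3 × 10⁻⁴)(-3.1)+(7 × 10⁻⁴)(+0.19) = 8.5 × 10⁻⁴ → stable
  143–145 m: −αΔT+βΔS = −(2.3 × 10⁻⁴)(+0.8)+(7 × 10⁻⁴)(+1.43) = 8.2 × 10⁻⁴ → stable
  145–147 m: −αΔT+βΔS = −(2.3 × 10⁻⁴)(+0.1)+(7 × 10⁻⁴)(+0.26) = 1.6 × 10⁻⁴ → stable
The 46–95 m interval has Δρ < 0: lighter water underlies denser water.

46–95 m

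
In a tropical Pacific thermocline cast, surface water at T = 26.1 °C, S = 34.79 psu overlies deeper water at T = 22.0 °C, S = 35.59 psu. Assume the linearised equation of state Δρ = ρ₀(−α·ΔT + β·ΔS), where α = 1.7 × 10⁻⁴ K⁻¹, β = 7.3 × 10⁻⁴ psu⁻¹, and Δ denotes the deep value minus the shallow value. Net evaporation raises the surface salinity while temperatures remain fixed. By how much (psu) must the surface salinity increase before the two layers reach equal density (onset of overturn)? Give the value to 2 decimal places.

Neutral buoyancy requires −α(T_deep − T_surf) + β(S_deep − S_surf′) = 0.
S_surf′ = S_deep − (α/β)·ΔT = 35.59 − (1.7 × 10⁻⁴/7.3 × 10⁻⁴)·(-4.1) = 36.5448 psu.
Increase required: 36.5448 − 34.79 = 1.7548 psu.

1.75 psu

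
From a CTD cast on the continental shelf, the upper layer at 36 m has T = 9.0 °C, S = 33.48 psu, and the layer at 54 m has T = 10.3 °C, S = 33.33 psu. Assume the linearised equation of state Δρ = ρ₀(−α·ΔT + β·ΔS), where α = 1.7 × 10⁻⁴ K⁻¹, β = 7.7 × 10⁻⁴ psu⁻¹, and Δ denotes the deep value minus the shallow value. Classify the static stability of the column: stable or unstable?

unstable

ΔT = 10.3 − 9.0 = +1.3 K and ΔS = 33.33 − 33.48 = -0.15 psu (deep − shallow).
−αΔT = -2.21 × 10⁻⁴; βΔS = -1.155 × 10⁻⁴; sum Δρ/ρ₀ = -3.365 × 10⁻⁴.
Δρ/ρ₀ < 0, so Δρ < 0: deeper water is lighter → statically unstable; the column would overturn.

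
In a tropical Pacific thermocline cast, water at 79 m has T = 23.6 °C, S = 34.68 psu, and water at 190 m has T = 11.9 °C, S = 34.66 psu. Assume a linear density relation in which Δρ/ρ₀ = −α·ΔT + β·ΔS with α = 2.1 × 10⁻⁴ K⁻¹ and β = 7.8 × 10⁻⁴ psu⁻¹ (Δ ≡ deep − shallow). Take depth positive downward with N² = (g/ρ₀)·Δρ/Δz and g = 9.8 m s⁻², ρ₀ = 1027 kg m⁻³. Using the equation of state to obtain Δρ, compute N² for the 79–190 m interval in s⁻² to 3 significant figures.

ΔT = -11.7 K, ΔS = -0.02 psu (deep − shallow).
Δρ/ρ₀ = −αΔT + βΔS = 2.457 × 10⁻³ − 1.56 × 10⁻⁵ = 2.4414 × 10⁻³, so Δρ ≈ 2.507 kg m⁻³.
N² = (g/ρ₀)·Δρ/Δz = g·(Δρ/ρ₀)/Δz = 9.8 × 2.4414 × 10⁻³ / 111 = 2.1555 × 10⁻⁴ s⁻² ≈ 2.16 × 10⁻⁴ s⁻².

2.16 × 10⁻⁴ s⁻²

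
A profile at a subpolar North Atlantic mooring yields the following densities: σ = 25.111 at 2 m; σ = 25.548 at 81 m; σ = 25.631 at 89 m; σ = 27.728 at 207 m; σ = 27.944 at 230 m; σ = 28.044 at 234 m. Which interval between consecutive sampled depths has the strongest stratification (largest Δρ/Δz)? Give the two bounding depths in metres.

230–234 m

Compute the density gradient over each adjacent pair:
  2–81 m: Δρ/Δz = 0.437/79 = 5.5 × 10⁻³ kg m⁻⁴
  81–89 m: Δρ/Δz = 0.083/8 = 0.010 kg m⁻⁴
  89–207 m: Δρ/Δz = 2.097/118 = 0.018 kg m⁻⁴
  207–230 m: Δρ/Δz = 0.216/23 = 9.4 × 10⁻³ kg m⁻⁴
  230–234 m: Δρ/Δz = 0.100/4 = 0.025 kg m⁻⁴
The largest gradient is in the 230–234 m interval — the pycnocline.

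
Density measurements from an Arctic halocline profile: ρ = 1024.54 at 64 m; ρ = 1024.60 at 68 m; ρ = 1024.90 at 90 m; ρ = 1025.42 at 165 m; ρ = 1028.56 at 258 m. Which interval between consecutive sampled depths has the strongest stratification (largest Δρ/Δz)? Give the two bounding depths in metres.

165–258 m

Compute the density gradient over each adjacent pair:
  64–68 m: Δρ/Δz = 0.06/4 = 0.015 kg m⁻⁴
  68–90 m: Δρ/Δz = 0.30/22 = 0.014 kg m⁻⁴
  90–165 m: Δρ/Δz = 0.52/75 = 6.9 × 10⁻³ kg m⁻⁴
  165–258 m: Δρ/Δz = 3.14/93 = 0.034 kg m⁻⁴
The largest gradient is in the 165–258 m interval — the pycnocline.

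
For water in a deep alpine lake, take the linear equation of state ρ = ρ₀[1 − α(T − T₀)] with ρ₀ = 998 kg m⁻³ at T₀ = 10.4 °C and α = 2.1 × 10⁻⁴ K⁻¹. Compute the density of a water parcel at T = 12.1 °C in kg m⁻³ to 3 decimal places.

T − T₀ = +1.7 K.
Bracket = 1 − α·(+1.7) = 1 + (-3.57 × 10⁻⁴) = 0.9996430.
ρ = 998 × 0.9996430 = 997.644 kg m⁻³.

997.644 kg m⁻³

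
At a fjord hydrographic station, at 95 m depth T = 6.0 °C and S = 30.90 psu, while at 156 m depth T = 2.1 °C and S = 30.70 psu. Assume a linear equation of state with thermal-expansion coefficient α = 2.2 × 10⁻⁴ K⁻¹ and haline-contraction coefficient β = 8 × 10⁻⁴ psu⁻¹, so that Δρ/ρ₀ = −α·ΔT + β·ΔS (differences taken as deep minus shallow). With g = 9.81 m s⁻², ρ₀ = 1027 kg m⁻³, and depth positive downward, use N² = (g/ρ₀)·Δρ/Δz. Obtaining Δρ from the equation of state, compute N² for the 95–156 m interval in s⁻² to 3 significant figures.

1.12 × 10⁻⁴ s⁻²

ΔT = -3.9 K, ΔS = -0.20 psu (deep − shallow).
Δρ/ρ₀ = −αΔT + βΔS = 8.58 × 10⁻⁴ − 1.60 × 10⁻⁴ = 6.98 × 10⁻⁴, so Δρ ≈ 0.7168 kg m⁻³.
N² = (g/ρ₀)·Δρ/Δz = g·(Δρ/ρ₀)/Δz = 9.81 × 6.98 × 10⁻⁴ / 61 = 1.1225 × 10⁻⁴ s⁻² ≈ 1.12 × 10⁻⁴ s⁻².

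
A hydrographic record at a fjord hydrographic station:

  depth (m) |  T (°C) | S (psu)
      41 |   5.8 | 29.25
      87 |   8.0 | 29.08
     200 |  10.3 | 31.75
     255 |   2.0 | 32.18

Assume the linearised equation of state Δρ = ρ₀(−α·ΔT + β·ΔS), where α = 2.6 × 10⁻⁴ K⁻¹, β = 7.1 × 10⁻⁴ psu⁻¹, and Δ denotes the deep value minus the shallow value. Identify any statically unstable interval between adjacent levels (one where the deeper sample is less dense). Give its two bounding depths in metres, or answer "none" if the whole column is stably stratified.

Evaluate Δρ/ρ₀ = −αΔT + βΔS across each adjacent pair:
  41–87 m: −αΔT+βΔS = −(2.6 × 10⁻⁴)(+2.2)+(7.1 × 10⁻⁴)(-0.17) = -6.9 × 10⁻⁴ → UNSTABLE
  87–200 m: −αΔT+βΔS = −(2.6 × 10⁻⁴)(+2.3)+(7.1 × 10⁻⁴)(+2.67) = 1.3 × 10⁻³ → stable
  200–255 m: −αΔT+βΔS = −(2.6 × 10⁻⁴)(-8.3)+(7.1 × 10⁻⁴)(+0.43) = 2.5 × 10⁻³ → stable
The 41–87 m interval has Δρ < 0: lighter water underlies denser water.

41–87 m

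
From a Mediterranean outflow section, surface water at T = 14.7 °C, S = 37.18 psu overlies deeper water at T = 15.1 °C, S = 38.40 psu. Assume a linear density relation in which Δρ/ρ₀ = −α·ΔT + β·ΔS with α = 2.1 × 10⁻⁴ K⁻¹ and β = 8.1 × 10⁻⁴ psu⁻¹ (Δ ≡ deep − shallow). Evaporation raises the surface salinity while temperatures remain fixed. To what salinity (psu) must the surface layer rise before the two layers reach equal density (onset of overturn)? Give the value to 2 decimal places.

38.30 psu

Neutral buoyancy requires −α(T_deep − T_surf) + β(S_deep − S_surf′) = 0.
S_surf′ = S_deep − (α/β)·ΔT = 38.40 − (2.1 × 10⁻⁴/8.1 × 10⁻⁴)·(+0.4) = 38.2963 psu.
Increase required: 38.2963 − 37.18 = 1.1163 psu.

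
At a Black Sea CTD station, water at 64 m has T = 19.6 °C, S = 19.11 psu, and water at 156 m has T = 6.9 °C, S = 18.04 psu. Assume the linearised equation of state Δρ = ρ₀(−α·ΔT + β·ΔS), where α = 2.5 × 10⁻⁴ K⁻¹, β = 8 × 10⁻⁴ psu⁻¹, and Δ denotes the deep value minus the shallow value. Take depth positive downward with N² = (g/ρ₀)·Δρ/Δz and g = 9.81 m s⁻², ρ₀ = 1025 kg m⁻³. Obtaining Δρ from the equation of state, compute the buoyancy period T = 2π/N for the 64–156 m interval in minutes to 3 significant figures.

ΔT = -12.7 K, ΔS = -1.07 psu (deep − shallow).
Δρ/ρ₀ = −αΔT + βΔS = 3.175 × 10⁻³ − 8.56 × 10⁻⁴ = 2.319 × 10⁻³, so Δρ ≈ 2.377 kg m⁻³.
N² = (g/ρ₀)·Δρ/Δz = g·(Δρ/ρ₀)/Δz = 9.81 × 2.319 × 10⁻³ / 92 = 2.4728 × 10⁻⁴ s⁻².
N = √(2.4728 × 10⁻⁴) = 0.015725 rad s⁻¹ → T = 2π/N = 399.57 s = 6.6595 min ≈ 6.66 min.

6.66 min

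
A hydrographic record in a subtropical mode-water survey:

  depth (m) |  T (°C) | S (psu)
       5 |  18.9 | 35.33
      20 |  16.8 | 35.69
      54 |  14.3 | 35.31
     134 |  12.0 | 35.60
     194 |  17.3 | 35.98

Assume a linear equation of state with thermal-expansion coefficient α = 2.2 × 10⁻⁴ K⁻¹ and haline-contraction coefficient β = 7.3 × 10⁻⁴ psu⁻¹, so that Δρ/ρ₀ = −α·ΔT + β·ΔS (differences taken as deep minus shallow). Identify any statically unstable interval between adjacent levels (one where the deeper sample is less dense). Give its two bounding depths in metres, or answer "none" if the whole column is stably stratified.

Evaluate Δρ/ρ₀ = −αΔT + βΔS across each adjacent pair:
  5–20 m: −αΔT+βΔS = −(2.2 × 10⁻⁴)(-2.1)+(7.3 × 10⁻⁴)(+0.36) = 7.2 × 10⁻⁴ → stable
  20–54 m: −αΔT+βΔS = −(2.2 × 10⁻⁴)(-2.5)+(7.3 × 10⁻⁴)(-0.38) = 2.7 × 10⁻⁴ → stable
  54–134 m: −αΔT+βΔS = −(2.2 × 10⁻⁴)(-2.3)+(7.3 × 10⁻⁴)(+0.29) = 7.2 × 10⁻⁴ → stable
  134–194 m: −αΔT+βΔS = −(2.2 × 10⁻⁴)(+5.3)+(7.3 × 10⁻⁴)(+0.38) = -8.9 × 10⁻⁴ → UNSTABLE
The 134–194 m interval has Δρ < 0: lighter water underlies denser water.

134–194 m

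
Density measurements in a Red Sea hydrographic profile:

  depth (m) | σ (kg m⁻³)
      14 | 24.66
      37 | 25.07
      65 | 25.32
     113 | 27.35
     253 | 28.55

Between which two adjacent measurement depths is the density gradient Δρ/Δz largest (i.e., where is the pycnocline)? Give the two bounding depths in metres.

Compute the density gradient over each adjacent pair:
  14–37 m: Δρ/Δz = 0.41/23 = 0.018 kg m⁻⁴
  37–65 m: Δρ/Δz = 0.25/28 = 8.9 × 10⁻³ kg m⁻⁴
  65–113 m: Δρ/Δz = 2.03/48 = 0.042 kg m⁻⁴
  113–253 m: Δρ/Δz = 1.20/140 = 8.6 × 10⁻³ kg m⁻⁴
The largest gradient is in the 65–113 m interval — the pycnocline.

65–113 m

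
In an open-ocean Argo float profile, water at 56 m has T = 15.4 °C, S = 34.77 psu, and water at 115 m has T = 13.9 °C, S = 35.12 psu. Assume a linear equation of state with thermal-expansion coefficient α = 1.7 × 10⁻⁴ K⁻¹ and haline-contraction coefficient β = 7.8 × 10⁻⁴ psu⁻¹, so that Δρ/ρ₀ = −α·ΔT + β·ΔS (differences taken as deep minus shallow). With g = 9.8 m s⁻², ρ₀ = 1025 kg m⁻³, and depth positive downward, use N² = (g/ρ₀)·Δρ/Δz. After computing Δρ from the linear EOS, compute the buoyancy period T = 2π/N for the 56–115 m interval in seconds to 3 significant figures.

671 s

ΔT = -1.5 K, ΔS = +0.35 psu (deep − shallow).
Δρ/ρ₀ = −αΔT + βΔS = 2.55 × 10⁻⁴ + 2.73 × 10⁻⁴ = 5.28 × 10⁻⁴, so Δρ ≈ 0.5412 kg m⁻³.
N² = (g/ρ₀)·Δρ/Δz = g·(Δρ/ρ₀)/Δz = 9.8 × 5.28 × 10⁻⁴ / 59 = 8.7702 × 10⁻⁵ s⁻².
N = √(8.7702 × 10⁻⁵) = 9.3649 × 10⁻³ rad s⁻¹ → T = 2π/N = 670.93 s ≈ 671 s.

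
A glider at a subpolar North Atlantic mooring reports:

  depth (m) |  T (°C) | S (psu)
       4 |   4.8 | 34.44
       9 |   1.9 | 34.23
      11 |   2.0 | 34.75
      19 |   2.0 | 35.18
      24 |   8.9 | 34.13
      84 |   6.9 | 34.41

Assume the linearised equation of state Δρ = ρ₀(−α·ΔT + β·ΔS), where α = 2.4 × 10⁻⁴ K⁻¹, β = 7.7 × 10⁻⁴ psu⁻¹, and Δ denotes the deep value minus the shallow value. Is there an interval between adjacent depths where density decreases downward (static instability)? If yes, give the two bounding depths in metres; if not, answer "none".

Evaluate Δρ/ρ₀ = −αΔT + βΔS across each adjacent pair:
  4–9 m: −αΔT+βΔS = −(2.4 × 10⁻⁴)(-2.9)+(7.7 × 10⁻⁴)(-0.21) = 5.3 × 10⁻⁴ → stable
  9–11 m: −αΔT+βΔS = −(2.4 × 10⁻⁴)(+0.1)+(7.7 × 10⁻⁴)(+0.52) = 3.8 × 10⁻⁴ → stable
  11–19 m: −αΔT+βΔS = −(2.4 × 10⁻⁴)(+0.0)+(7.7 × 10⁻⁴)(+0.43) = 3.3 × 10⁻⁴ → stable
  19–24 m: −αΔT+βΔS = −(2.4 × 10⁻⁴)(+6.9)+(7.7 × 10⁻⁴)(-1.05) = -2.5 × 10⁻³ → UNSTABLE
  24–84 m: −αΔT+βΔS = −(2.4 × 10⁻⁴)(-2.0)+(7.7 × 10⁻⁴)(+0.28) = 7.0 × 10⁻⁴ → stable
The 19–24 m interval has Δρ < 0: lighter water underlies denser water.

19–24 m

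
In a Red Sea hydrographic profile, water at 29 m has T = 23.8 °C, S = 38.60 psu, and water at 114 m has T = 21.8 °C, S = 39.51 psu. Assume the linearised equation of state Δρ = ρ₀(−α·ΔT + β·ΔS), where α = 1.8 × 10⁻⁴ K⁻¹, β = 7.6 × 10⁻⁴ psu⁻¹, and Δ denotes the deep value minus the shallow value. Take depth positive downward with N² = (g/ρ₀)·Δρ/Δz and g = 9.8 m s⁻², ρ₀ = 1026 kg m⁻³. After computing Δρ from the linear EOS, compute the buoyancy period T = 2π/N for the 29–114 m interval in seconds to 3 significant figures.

ΔT = -2.0 K, ΔS = +0.91 psu (deep − shallow).
Δρ/ρ₀ = −αΔT + βΔS = 3.60 × 10⁻⁴ + 6.916 × 10⁻⁴ = 1.0516 × 10⁻³, so Δρ ≈ 1.079 kg m⁻³.
N² = (g/ρ₀)·Δρ/Δz = g·(Δρ/ρ₀)/Δz = 9.8 × 1.0516 × 10⁻³ / 85 = 1.2124 × 10⁻⁴ s⁻².
N = √(1.2124 × 10⁻⁴) = 0.011011 rad s⁻¹ → T = 2π/N = 570.63 s ≈ 571 s.

571 s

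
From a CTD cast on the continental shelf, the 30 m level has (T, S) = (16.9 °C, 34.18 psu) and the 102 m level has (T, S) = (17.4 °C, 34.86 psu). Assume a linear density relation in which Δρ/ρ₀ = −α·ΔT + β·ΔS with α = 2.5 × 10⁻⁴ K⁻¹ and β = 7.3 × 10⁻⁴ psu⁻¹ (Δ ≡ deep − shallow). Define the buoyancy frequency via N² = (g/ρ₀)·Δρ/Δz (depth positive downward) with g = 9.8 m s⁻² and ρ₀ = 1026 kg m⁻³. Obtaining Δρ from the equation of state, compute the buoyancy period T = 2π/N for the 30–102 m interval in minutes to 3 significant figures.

ΔT = +0.5 K, ΔS = +0.68 psu (deep − shallow).
Δρ/ρ₀ = −αΔT + βΔS = -1.25 × 10⁻⁴ + 4.964 × 10⁻⁴ = 3.714 × 10⁻⁴, so Δρ ≈ 0.3811 kg m⁻³.
N² = (g/ρ₀)·Δρ/Δz = g·(Δρ/ρ₀)/Δz = 9.8 × 3.714 × 10⁻⁴ / 72 = 5.0552 × 10⁻⁵ s⁻².
N = √(5.0552 × 10⁻⁵) = 7.1100 × 10⁻³ rad s⁻¹ → T = 2π/N = 883.71 s = 14.729 min ≈ 14.7 min.

14.7 min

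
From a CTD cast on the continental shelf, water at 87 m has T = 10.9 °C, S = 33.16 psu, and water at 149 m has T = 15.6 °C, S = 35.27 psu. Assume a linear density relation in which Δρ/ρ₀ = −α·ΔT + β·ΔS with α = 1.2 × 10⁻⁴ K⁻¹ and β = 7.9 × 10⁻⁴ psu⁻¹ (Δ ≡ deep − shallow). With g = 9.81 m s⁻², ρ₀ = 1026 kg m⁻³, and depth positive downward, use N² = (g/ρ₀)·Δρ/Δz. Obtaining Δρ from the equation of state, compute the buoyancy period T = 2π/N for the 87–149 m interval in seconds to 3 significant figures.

ΔT = +4.7 K, ΔS = +2.11 psu (deep − shallow).
Δρ/ρ₀ = −αΔT + βΔS = -5.64 × 10⁻⁴ + 1.6669 × 10⁻³ = 1.1029 × 10⁻³, so Δρ ≈ 1.132 kg m⁻³.
N² = (g/ρ₀)·Δρ/Δz = g·(Δρ/ρ₀)/Δz = 9.81 × 1.1029 × 10⁻³ / 62 = 1.7451 × 10⁻⁴ s⁻².
N = √(1.7451 × 10⁻⁴) = 0.013210 rad s⁻¹ → T = 2π/N = 475.64 s ≈ 476 s.

476 s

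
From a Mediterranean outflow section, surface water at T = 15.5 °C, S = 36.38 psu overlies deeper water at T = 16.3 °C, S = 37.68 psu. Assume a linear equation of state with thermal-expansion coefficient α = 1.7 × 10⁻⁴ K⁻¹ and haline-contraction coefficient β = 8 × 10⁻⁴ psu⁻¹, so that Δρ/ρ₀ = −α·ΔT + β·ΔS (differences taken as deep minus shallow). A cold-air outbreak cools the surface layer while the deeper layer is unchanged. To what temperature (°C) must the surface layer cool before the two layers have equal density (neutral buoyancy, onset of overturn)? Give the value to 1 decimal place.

Neutral buoyancy requires Δρ = 0, i.e. −α(T_deep − T_surf′) + β(S_deep − S_surf) = 0.
T_surf′ = T_deep − (β/α)·ΔS = 16.3 − (8 × 10⁻⁴/1.7 × 10⁻⁴)·(+1.30) = 10.182 °C.
Cooling required: 15.5 − (10.182) = 5.318 °C.

10.2 °C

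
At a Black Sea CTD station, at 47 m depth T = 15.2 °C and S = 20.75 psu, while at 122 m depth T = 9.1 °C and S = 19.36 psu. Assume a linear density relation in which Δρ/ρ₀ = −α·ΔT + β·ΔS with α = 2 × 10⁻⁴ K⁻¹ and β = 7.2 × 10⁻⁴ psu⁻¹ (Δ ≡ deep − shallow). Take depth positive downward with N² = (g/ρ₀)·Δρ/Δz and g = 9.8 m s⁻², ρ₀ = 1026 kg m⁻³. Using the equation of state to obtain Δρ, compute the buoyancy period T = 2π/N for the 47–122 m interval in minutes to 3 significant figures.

19.6 min

ΔT = -6.1 K, ΔS = -1.39 psu (deep − shallow).
Δρ/ρ₀ = −αΔT + βΔS = 1.22 × 10⁻³ − 1.0008 × 10⁻³ = 2.192 × 10⁻⁴, so Δρ ≈ 0.2249 kg m⁻³.
N² = (g/ρ₀)·Δρ/Δz = g·(Δρ/ρ₀)/Δz = 9.8 × 2.192 × 10⁻⁴ / 75 = 2.8642 × 10⁻⁵ s⁻².
N = √(2.8642 × 10⁻⁵) = 5.3518 × 10⁻³ rad s⁻¹ → T = 2π/N = 1.1740 × 10³ s = 19.567 min ≈ 19.6 min.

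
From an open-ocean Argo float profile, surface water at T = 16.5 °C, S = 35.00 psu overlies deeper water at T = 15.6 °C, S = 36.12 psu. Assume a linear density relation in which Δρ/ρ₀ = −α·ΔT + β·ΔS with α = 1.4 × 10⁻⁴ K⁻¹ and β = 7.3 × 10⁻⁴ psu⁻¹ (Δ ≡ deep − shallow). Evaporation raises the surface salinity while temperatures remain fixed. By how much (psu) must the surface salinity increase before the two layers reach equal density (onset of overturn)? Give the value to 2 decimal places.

1.29 psu

Neutral buoyancy requires −α(T_deep − T_surf) + β(S_deep − S_surf′) = 0.
S_surf′ = S_deep − (α/β)·ΔT = 36.12 − (1.4 × 10⁻⁴/7.3 × 10⁻⁴)·(-0.9) = 36.2926 psu.
Increase required: 36.2926 − 35.00 = 1.2926 psu.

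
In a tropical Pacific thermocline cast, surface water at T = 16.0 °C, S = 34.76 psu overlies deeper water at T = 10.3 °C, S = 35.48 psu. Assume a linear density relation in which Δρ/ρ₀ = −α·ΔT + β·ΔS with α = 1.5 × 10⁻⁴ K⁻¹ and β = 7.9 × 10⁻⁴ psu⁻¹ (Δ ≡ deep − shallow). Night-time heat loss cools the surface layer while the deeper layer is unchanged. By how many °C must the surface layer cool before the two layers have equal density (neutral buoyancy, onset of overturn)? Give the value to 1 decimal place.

9.5 °C

Neutral buoyancy requires Δρ = 0, i.e. −α(T_deep − T_surf′) + β(S_deep − S_surf) = 0.
T_surf′ = T_deep − (β/α)·ΔS = 10.3 − (7.9 × 10⁻⁴/1.5 × 10⁻⁴)·(+0.72) = 6.508 °C.
Cooling required: 16.0 − (6.508) = 9.492 °C.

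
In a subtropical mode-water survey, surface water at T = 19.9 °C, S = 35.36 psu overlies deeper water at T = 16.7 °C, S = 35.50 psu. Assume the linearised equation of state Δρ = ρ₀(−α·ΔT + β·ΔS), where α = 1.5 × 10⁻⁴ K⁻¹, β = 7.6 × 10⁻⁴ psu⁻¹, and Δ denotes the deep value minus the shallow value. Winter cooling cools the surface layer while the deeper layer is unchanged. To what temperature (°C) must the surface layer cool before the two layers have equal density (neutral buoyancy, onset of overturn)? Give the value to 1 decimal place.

Neutral buoyancy requires Δρ = 0, i.e. −α(T_deep − T_surf′) + β(S_deep − S_surf) = 0.
T_surf′ = T_deep − (β/α)·ΔS = 16.7 − (7.6 × 10⁻⁴/1.5 × 10⁻⁴)·(+0.14) = 15.991 °C.
Cooling required: 19.9 − (15.991) = 3.909 °C.

16.0 °C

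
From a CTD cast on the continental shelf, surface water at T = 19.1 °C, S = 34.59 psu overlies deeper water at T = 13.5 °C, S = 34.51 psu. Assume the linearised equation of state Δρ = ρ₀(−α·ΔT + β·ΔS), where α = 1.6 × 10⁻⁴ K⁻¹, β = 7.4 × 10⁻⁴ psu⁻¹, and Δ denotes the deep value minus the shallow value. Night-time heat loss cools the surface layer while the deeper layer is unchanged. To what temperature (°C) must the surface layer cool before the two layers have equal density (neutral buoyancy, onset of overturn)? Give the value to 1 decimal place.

Neutral buoyancy requires Δρ = 0, i.e. −α(T_deep − T_surf′) + β(S_deep − S_surf) = 0.
T_surf′ = T_deep − (β/α)·ΔS = 13.5 − (7.4 × 10⁻⁴/1.6 × 10⁻⁴)·(-0.08) = 13.870 °C.
Cooling required: 19.1 − (13.870) = 5.230 °C.

13.9 °C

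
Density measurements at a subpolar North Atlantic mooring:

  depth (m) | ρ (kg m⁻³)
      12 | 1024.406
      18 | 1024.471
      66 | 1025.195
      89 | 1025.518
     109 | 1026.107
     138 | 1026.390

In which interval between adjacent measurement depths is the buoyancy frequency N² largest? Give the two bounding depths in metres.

Compute the density gradient over each adjacent pair:
  12–18 m: Δρ/Δz = 0.065/6 = 0.011 kg m⁻⁴
  18–66 m: Δρ/Δz = 0.724/48 = 0.015 kg m⁻⁴
  66–89 m: Δρ/Δz = 0.323/23 = 0.014 kg m⁻⁴
  89–109 m: Δρ/Δz = 0.589/20 = 0.029 kg m⁻⁴
  109–138 m: Δρ/Δz = 0.283/29 = 9.8 × 10⁻³ kg m⁻⁴
The largest gradient is in the 89–109 m interval — the pycnocline.

89–109 m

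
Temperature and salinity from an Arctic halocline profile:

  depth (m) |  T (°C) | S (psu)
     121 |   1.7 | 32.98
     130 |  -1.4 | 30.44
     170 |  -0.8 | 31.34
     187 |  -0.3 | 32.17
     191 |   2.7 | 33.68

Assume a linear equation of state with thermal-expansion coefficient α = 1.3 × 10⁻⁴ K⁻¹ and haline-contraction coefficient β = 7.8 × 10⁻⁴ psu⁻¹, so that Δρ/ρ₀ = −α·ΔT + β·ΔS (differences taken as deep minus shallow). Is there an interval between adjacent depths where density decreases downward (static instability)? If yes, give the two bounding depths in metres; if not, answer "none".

121–130 m

Evaluate Δρ/ρ₀ = −αΔT + βΔS across each adjacent pair:
  121–130 m: −αΔT+βΔS = −(1.3 × 10⁻⁴)(-3.1)+(7.8 × 10⁻⁴)(-2.54) = -1.6 × 10⁻³ → UNSTABLE
  130–170 m: −αΔT+βΔS = −(1.3 × 10⁻⁴)(+0.6)+(7.8 × 10⁻⁴)(+0.90) = 6.2 × 10⁻⁴ → stable
  170–187 m: −αΔT+βΔS = −(1.3 × 10⁻⁴)(+0.5)+(7.8 × 10⁻⁴)(+0.83) = 5.8 × 10⁻⁴ → stable
  187–191 m: −αΔT+βΔS = −(1.3 × 10⁻⁴)(+3.0)+(7.8 × 10⁻⁴)(+1.51) = 7.9 × 10⁻⁴ → stable
The 121–130 m interval has Δρ < 0: lighter water underlies denser water.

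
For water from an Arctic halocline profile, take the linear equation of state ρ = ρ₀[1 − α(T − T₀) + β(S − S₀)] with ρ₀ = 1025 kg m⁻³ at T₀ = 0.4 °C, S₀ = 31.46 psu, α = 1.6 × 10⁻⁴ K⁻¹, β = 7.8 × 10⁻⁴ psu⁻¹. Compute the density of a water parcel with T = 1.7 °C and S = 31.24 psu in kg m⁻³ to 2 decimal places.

T − T₀ = +1.3 K, S − S₀ = -0.22 psu.
Bracket = 1 − α·(+1.3) + β·(-0.22) = 1 + (-3.796 × 10⁻⁴) = 0.9996204.
ρ = 1025 × 0.9996204 = 1024.61 kg m⁻³.

1024.61 kg m⁻³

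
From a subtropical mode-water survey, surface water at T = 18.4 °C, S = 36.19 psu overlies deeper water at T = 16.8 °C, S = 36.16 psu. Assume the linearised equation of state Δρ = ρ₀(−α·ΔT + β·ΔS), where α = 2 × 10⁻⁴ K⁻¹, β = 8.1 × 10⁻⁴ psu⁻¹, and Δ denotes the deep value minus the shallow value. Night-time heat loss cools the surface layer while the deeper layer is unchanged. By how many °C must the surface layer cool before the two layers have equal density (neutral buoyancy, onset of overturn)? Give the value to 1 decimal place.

1.5 °C

Neutral buoyancy requires Δρ = 0, i.e. −α(T_deep − T_surf′) + β(S_deep − S_surf) = 0.
T_surf′ = T_deep − (β/α)·ΔS = 16.8 − (8.1 × 10⁻⁴/2 × 10⁻⁴)·(-0.03) = 16.922 °C.
Cooling required: 18.4 − (16.922) = 1.478 °C.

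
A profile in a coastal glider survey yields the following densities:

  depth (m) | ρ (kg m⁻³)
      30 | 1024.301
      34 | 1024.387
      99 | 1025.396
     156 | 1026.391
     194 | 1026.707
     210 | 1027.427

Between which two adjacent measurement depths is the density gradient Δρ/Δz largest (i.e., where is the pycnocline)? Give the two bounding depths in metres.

194–210 m

Compute the density gradient over each adjacent pair:
  30–34 m: Δρ/Δz = 0.086/4 = 0.021 kg m⁻⁴
  34–99 m: Δρ/Δz = 1.009/65 = 0.016 kg m⁻⁴
  99–156 m: Δρ/Δz = 0.995/57 = 0.017 kg m⁻⁴
  156–194 m: Δρ/Δz = 0.316/38 = 8.3 × 10⁻³ kg m⁻⁴
  194–210 m: Δρ/Δz = 0.720/16 = 0.045 kg m⁻⁴
The largest gradient is in the 194–210 m interval — the pycnocline.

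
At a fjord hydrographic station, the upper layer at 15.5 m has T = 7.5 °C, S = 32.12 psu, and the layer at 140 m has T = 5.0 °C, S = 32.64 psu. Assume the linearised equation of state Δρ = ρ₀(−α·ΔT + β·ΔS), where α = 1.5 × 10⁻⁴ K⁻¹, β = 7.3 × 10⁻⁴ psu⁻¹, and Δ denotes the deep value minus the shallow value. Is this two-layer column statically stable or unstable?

stable

ΔT = 5.0 − 7.5 = -2.5 K and ΔS = 32.64 − 32.12 = +0.52 psu (deep − shallow).
−αΔT = 3.75 × 10⁻⁴; βΔS = 3.796 × 10⁻⁴; sum Δρ/ρ₀ = 7.546 × 10⁻⁴.
Δρ/ρ₀ > 0, so Δρ > 0: deeper water is denser → statically stable.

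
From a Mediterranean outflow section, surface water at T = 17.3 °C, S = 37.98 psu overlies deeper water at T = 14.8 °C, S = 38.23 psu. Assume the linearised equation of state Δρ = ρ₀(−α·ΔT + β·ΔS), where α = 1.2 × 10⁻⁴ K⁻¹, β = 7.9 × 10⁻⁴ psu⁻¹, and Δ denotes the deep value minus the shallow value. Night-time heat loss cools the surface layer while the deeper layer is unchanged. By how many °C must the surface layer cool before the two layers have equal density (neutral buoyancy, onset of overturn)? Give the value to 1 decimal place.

4.1 °C

Neutral buoyancy requires Δρ = 0, i.e. −α(T_deep − T_surf′) + β(S_deep − S_surf) = 0.
T_surf′ = T_deep − (β/α)·ΔS = 14.8 − (7.9 × 10⁻⁴/1.2 × 10⁻⁴)·(+0.25) = 13.154 °C.
Cooling required: 17.3 − (13.154) = 4.146 °C.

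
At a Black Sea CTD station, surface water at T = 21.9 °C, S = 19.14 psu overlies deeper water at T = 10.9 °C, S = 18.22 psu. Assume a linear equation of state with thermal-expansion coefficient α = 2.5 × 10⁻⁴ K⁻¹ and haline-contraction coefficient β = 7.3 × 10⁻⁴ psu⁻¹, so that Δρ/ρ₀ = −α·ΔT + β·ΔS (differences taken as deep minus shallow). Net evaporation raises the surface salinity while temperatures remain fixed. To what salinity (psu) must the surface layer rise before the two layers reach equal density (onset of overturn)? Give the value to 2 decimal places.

Neutral buoyancy requires −α(T_deep − T_surf) + β(S_deep − S_surf′) = 0.
S_surf′ = S_deep − (α/β)·ΔT = 18.22 − (2.5 × 10⁻⁴/7.3 × 10⁻⁴)·(-11.0) = 21.9871 psu.
Increase required: 21.9871 − 19.14 = 2.8471 psu.

21.99 psu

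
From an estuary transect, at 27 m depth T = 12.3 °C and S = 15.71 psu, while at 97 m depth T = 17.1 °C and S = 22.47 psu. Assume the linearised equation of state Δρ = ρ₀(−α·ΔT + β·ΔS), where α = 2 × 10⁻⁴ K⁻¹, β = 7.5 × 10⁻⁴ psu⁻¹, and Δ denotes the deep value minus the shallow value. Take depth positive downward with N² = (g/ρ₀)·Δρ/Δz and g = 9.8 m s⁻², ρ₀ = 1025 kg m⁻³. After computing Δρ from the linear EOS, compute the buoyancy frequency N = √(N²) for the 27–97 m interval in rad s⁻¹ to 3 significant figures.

0.0240 rad s⁻¹

ΔT = +4.8 K, ΔS = +6.76 psu (deep − shallow).
Δρ/ρ₀ = −αΔT + βΔS = -9.60 × 10⁻⁴ + 5.07 × 10⁻³ = 4.11 × 10⁻³, so Δρ ≈ 4.213 kg m⁻³.
N² = (g/ρ₀)·Δρ/Δz = g·(Δρ/ρ₀)/Δz = 9.8 × 4.11 × 10⁻³ / 70 = 5.7540 × 10⁻⁴ s⁻².
N = √(5.7540 × 10⁻⁴) = 0.023987 rad s⁻¹ ≈ 0.0240 rad s⁻¹.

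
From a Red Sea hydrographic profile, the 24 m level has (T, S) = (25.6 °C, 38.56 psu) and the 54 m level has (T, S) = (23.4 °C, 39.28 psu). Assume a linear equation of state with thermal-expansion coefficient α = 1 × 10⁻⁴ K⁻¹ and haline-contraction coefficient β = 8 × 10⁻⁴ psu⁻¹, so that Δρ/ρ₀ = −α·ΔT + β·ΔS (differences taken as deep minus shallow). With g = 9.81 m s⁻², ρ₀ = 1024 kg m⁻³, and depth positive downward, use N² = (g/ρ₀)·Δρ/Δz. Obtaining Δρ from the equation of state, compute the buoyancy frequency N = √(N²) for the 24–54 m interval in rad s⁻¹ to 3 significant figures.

ΔT = -2.2 K, ΔS = +0.72 psu (deep − shallow).
Δρ/ρ₀ = −αΔT + βΔS = 2.20 × 10⁻⁴ + 5.76 × 10⁻⁴ = 7.96 × 10⁻⁴, so Δρ ≈ 0.8151 kg m⁻³.
N² = (g/ρ₀)·Δρ/Δz = g·(Δρ/ρ₀)/Δz = 9.81 × 7.96 × 10⁻⁴ / 30 = 2.6029 × 10⁻⁴ s⁻².
N = √(2.6029 × 10⁻⁴) = 0.016134 rad s⁻¹ ≈ 0.0161 rad s⁻¹.

0.0161 rad s⁻¹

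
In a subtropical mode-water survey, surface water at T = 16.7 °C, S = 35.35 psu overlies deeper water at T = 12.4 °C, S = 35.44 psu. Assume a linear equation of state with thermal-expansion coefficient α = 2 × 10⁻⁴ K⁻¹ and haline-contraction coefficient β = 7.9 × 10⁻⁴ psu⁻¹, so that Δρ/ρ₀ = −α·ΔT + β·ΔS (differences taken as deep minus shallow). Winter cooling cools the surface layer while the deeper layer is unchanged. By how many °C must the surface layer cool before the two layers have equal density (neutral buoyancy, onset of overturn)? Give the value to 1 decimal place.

4.7 °C

Neutral buoyancy requires Δρ = 0, i.e. −α(T_deep − T_surf′) + β(S_deep − S_surf) = 0.
T_surf′ = T_deep − (β/α)·ΔS = 12.4 − (7.9 × 10⁻⁴/2 × 10⁻⁴)·(+0.09) = 12.045 °C.
Cooling required: 16.7 − (12.045) = 4.655 °C.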